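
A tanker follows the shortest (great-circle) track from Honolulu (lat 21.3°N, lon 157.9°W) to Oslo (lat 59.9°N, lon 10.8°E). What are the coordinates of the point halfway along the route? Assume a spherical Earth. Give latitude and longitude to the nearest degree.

The haversine formula gives a central angle δ ≈ 1.715 rad (98.3°) between the endpoints.
Interpolate at f = 1/2 with slerp weights a = sin((1−f)δ)/sin δ ≈ 0.764, b = sin(fδ)/sin δ ≈ 0.764.
p = a·p₁ + b·p₂ ≈ (-0.283, -0.196, 0.939); φ = arcsin(p_z) ≈ 69.85°, λ = atan2(p_y, p_x) ≈ -145.31°.

≈ lat 70°N, lon 145°W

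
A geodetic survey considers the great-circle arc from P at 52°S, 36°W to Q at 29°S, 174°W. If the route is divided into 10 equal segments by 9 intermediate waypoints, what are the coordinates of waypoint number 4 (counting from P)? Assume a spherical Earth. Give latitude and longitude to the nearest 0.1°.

Write both endpoints as unit vectors p₁, p₂ with components (cos φ cos λ, cos φ sin λ, sin φ).
The central angle between the endpoints is δ = arccos(p₁·p₂) ≈ 1.589 rad (91.0°).
Interpolate at f = 4/10 with slerp weights a = sin((1−f)δ)/sin δ ≈ 0.815, b = sin(fδ)/sin δ ≈ 0.594.
p = a·p₁ + b·p₂ ≈ (-0.110, -0.349, -0.930); φ = arcsin(p_z) ≈ -68.51°, λ = atan2(p_y, p_x) ≈ -107.52°.

≈ 68.5°S, 107.5°W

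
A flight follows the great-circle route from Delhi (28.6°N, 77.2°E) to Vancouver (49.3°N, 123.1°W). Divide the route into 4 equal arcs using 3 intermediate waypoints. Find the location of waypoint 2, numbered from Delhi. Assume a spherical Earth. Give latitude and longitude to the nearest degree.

≈ 74°N, 118°E

Convert each endpoint to a unit vector on the sphere (x = cos φ cos λ, y = cos φ sin λ, z = sin φ).
The central angle between the endpoints is δ = arccos(p₁·p₂) ≈ 1.746 rad (100.0°).
Interpolate at f = 2/4 with slerp weights a = sin((1−f)δ)/sin δ ≈ 0.778, b = sin(fδ)/sin δ ≈ 0.778.
p = a·p₁ + b·p₂ ≈ (-0.126, 0.241, 0.962); φ = arcsin(p_z) ≈ 74.22°, λ = atan2(p_y, p_x) ≈ 117.54°.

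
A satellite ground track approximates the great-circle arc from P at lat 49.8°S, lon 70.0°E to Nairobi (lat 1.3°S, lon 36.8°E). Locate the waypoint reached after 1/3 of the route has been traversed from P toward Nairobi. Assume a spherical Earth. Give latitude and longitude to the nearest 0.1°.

≈ lat 34.6°S, lon 55.1°E

Write both endpoints as unit vectors p₁, p₂ with components (cos φ cos λ, cos φ sin λ, sin φ).
The central angle between the endpoints is δ = arccos(p₁·p₂) ≈ 0.980 rad (56.1°).
Interpolate at f = 1/3 with slerp weights a = sin((1−f)δ)/sin δ ≈ 0.732, b = sin(fδ)/sin δ ≈ 0.386.
p = a·p₁ + b·p₂ ≈ (0.471, 0.675, -0.568); φ = arcsin(p_z) ≈ -34.59°, λ = atan2(p_y, p_x) ≈ 55.11°.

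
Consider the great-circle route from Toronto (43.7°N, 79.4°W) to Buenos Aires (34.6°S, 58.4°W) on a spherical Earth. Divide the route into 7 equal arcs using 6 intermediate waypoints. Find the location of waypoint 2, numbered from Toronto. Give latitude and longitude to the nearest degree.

Convert each endpoint to a unit vector on the sphere (x = cos φ cos λ, y = cos φ sin λ, z = sin φ).
The central angle between the endpoints is δ = arccos(p₁·p₂) ≈ 1.407 rad (80.6°).
Interpolate at f = 2/7 with slerp weights a = sin((1−f)δ)/sin δ ≈ 0.856, b = sin(fδ)/sin δ ≈ 0.397.
p = a·p₁ + b·p₂ ≈ (0.285, -0.886, 0.366); φ = arcsin(p_z) ≈ 21.46°, λ = atan2(p_y, p_x) ≈ -72.18°.

≈ (21°N, 72°W)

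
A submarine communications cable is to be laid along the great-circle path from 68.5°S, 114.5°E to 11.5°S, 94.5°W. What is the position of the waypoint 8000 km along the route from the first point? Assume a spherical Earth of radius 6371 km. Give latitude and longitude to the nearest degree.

From cos δ = sin φ₁ sin φ₂ + cos φ₁ cos φ₂ cos Δλ, the central angle is δ ≈ 1.700 rad (97.4°). The total great-circle distance is δ·R ≈ 1.700 × 6371 ≈ 10829 km, so the target fraction is f = 8000/10829 ≈ 0.739.
Interpolate at f ≈ 0.739 with slerp weights a = sin((1−f)δ)/sin δ ≈ 0.433, b = sin(fδ)/sin δ ≈ 0.959.
p = a·p₁ + b·p₂ ≈ (-0.140, -0.792, -0.594); φ = arcsin(p_z) ≈ -36.46°, λ = atan2(p_y, p_x) ≈ -99.99°.

≈ 36°S, 100°W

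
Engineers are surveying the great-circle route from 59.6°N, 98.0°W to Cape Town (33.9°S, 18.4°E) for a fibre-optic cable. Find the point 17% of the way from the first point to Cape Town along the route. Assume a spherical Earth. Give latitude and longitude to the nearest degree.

≈ 54°N, 58°W

The haversine formula gives a central angle δ ≈ 2.302 rad (131.9°) between the endpoints.
Interpolate at f = 0.17 with slerp weights a = sin((1−f)δ)/sin δ ≈ 1.267, b = sin(fδ)/sin δ ≈ 0.512.
p = a·p₁ + b·p₂ ≈ (0.314, -0.500, 0.807); φ = arcsin(p_z) ≈ 53.77°, λ = atan2(p_y, p_x) ≈ -57.86°.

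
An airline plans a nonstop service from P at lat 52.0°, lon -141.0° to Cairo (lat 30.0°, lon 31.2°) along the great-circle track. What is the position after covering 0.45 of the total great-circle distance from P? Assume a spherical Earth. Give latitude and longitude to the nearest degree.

Write both endpoints as unit vectors p₁, p₂ with components (cos φ cos λ, cos φ sin λ, sin φ).
The central angle between the endpoints is δ = arccos(p₁·p₂) ≈ 1.705 rad (97.7°).
Interpolate at f = 0.45 with slerp weights a = sin((1−f)δ)/sin δ ≈ 0.814, b = sin(fδ)/sin δ ≈ 0.701.
p = a·p₁ + b·p₂ ≈ (0.130, -0.001, 0.992); φ = arcsin(p_z) ≈ 82.55°, λ = atan2(p_y, p_x) ≈ -0.42°.

≈ lat 83°, lon 0°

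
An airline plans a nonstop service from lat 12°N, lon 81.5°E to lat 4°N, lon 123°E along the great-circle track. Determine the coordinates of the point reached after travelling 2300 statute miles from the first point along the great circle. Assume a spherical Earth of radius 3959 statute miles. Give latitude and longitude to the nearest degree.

≈ lat 6°N, lon 115°E

From cos δ = sin φ₁ sin φ₂ + cos φ₁ cos φ₂ cos Δλ, the central angle is δ ≈ 0.730 rad (41.8°). The total great-circle distance is δ·R ≈ 0.730 × 3959 ≈ 2889 mi, so the target fraction is f = 2300/2889 ≈ 0.796.
Interpolate at f ≈ 0.796 with slerp weights a = sin((1−f)δ)/sin δ ≈ 0.222, b = sin(fδ)/sin δ ≈ 0.823.
p = a·p₁ + b·p₂ ≈ (-0.415, 0.904, 0.104); φ = arcsin(p_z) ≈ 5.95°, λ = atan2(p_y, p_x) ≈ 114.67°.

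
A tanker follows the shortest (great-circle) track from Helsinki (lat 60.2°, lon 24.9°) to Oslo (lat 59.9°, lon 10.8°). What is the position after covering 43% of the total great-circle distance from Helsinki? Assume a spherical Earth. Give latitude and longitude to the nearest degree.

Convert each endpoint to a unit vector on the sphere (x = cos φ cos λ, y = cos φ sin λ, z = sin φ).
The central angle between the endpoints is δ = arccos(p₁·p₂) ≈ 0.123 rad (7.0°).
Interpolate at f = 0.43 with slerp weights a = sin((1−f)δ)/sin δ ≈ 0.571, b = sin(fδ)/sin δ ≈ 0.431.
p = a·p₁ + b·p₂ ≈ (0.470, 0.160, 0.868); φ = arcsin(p_z) ≈ 60.26°, λ = atan2(p_y, p_x) ≈ 18.81°.

≈ lat 60°, lon 19°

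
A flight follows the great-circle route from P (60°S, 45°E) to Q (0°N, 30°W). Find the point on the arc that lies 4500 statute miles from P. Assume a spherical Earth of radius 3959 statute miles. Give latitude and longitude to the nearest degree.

≈ (15°S, 21°W)

The haversine formula gives a central angle δ ≈ 1.441 rad (82.6°) between the endpoints. The total great-circle distance is δ·R ≈ 1.441 × 3959 ≈ 5705 mi, so the target fraction is f = 4500/5705 ≈ 0.789.
Interpolate at f ≈ 0.789 with slerp weights a = sin((1−f)δ)/sin δ ≈ 0.302, b = sin(fδ)/sin δ ≈ 0.915.
p = a·p₁ + b·p₂ ≈ (0.899, -0.351, -0.262); φ = arcsin(p_z) ≈ -15.17°, λ = atan2(p_y, p_x) ≈ -21.30°.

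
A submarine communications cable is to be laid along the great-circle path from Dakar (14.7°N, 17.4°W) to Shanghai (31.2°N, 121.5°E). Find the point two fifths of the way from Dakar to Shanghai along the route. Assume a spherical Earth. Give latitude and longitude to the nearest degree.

Convert each endpoint to a unit vector on the sphere (x = cos φ cos λ, y = cos φ sin λ, z = sin φ).
The central angle between the endpoints is δ = arccos(p₁·p₂) ≈ 2.085 rad (119.5°).
Interpolate at f = 2/5 with slerp weights a = sin((1−f)δ)/sin δ ≈ 1.090, b = sin(fδ)/sin δ ≈ 0.851.
p = a·p₁ + b·p₂ ≈ (0.626, 0.305, 0.717); φ = arcsin(p_z) ≈ 45.84°, λ = atan2(p_y, p_x) ≈ 25.97°.

≈ 46°N, 26°E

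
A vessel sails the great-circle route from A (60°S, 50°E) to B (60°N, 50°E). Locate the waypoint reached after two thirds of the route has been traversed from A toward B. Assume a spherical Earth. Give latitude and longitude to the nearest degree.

Convert each endpoint to a unit vector on the sphere (x = cos φ cos λ, y = cos φ sin λ, z = sin φ).
The central angle between the endpoints is δ = arccos(p₁·p₂) ≈ 2.094 rad (120.0°).
Interpolate at f = 2/3 with slerp weights a = sin((1−f)δ)/sin δ ≈ 0.742, b = sin(fδ)/sin δ ≈ 1.137.
p = a·p₁ + b·p₂ ≈ (0.604, 0.720, 0.342); φ = arcsin(p_z) ≈ 20.00°, λ = atan2(p_y, p_x) ≈ 50.00°.

≈ (20°N, 50°E)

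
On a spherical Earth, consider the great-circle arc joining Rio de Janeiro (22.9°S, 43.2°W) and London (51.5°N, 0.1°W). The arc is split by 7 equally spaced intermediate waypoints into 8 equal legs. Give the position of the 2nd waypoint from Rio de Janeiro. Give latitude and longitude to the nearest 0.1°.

≈ 3.9°S, 34.4°W

Convert each endpoint to a unit vector on the sphere (x = cos φ cos λ, y = cos φ sin λ, z = sin φ).
The central angle between the endpoints is δ = arccos(p₁·p₂) ≈ 1.456 rad (83.4°).
Interpolate at f = 2/8 with slerp weights a = sin((1−f)δ)/sin δ ≈ 0.894, b = sin(fδ)/sin δ ≈ 0.358.
p = a·p₁ + b·p₂ ≈ (0.823, -0.564, -0.067); φ = arcsin(p_z) ≈ -3.85°, λ = atan2(p_y, p_x) ≈ -34.41°.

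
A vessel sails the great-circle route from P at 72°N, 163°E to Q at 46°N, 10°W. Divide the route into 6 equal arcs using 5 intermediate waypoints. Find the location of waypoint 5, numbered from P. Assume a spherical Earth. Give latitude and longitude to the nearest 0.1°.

The haversine formula gives a central angle δ ≈ 1.080 rad (61.9°) between the endpoints.
Interpolate at f = 5/6 with slerp weights a = sin((1−f)δ)/sin δ ≈ 0.203, b = sin(fδ)/sin δ ≈ 0.888.
p = a·p₁ + b·p₂ ≈ (0.548, -0.089, 0.832); φ = arcsin(p_z) ≈ 56.30°, λ = atan2(p_y, p_x) ≈ -9.21°.

≈ 56.3°N, 9.2°W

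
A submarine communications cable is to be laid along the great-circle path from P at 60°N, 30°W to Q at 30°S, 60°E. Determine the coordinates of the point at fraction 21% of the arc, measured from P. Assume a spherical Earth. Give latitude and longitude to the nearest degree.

From cos δ = sin φ₁ sin φ₂ + cos φ₁ cos φ₂ cos Δλ, the central angle is δ ≈ 2.019 rad (115.7°).
Interpolate at f = 0.21 with slerp weights a = sin((1−f)δ)/sin δ ≈ 1.109, b = sin(fδ)/sin δ ≈ 0.456.
p = a·p₁ + b·p₂ ≈ (0.678, 0.065, 0.732); φ = arcsin(p_z) ≈ 47.08°, λ = atan2(p_y, p_x) ≈ 5.48°.

≈ 47°N, 5°E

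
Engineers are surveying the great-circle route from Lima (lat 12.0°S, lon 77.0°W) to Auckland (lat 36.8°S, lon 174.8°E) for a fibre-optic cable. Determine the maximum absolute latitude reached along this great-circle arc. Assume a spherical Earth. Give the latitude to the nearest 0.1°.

≈ 41.5°S

The great circle lies in the plane with unit normal n̂ = (p₁ × p₂)/|p₁ × p₂|.
Here n̂_z ≈ -0.749; the vertex latitude is φ_max = arccos|n̂_z| ≈ 41.5°.
Check via Clairaut: cos φ_max = |cos φ₁| · sin C = cos(12.0°)·sin(130.0°) ≈ 0.749, again giving ≈ 41.5°.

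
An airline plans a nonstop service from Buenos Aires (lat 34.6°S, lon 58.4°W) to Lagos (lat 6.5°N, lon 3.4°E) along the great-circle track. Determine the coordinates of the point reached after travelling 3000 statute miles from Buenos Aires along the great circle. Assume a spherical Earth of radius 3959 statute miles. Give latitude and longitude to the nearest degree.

≈ lat 11°S, lon 18°W

Write both endpoints as unit vectors p₁, p₂ with components (cos φ cos λ, cos φ sin λ, sin φ).
The central angle between the endpoints is δ = arccos(p₁·p₂) ≈ 1.243 rad (71.2°). The total great-circle distance is δ·R ≈ 1.243 × 3959 ≈ 4920 mi, so the target fraction is f = 3000/4920 ≈ 0.610.
Interpolate at f ≈ 0.610 with slerp weights a = sin((1−f)δ)/sin δ ≈ 0.492, b = sin(fδ)/sin δ ≈ 0.726.
p = a·p₁ + b·p₂ ≈ (0.932, -0.302, -0.197); φ = arcsin(p_z) ≈ -11.39°, λ = atan2(p_y, p_x) ≈ -17.97°.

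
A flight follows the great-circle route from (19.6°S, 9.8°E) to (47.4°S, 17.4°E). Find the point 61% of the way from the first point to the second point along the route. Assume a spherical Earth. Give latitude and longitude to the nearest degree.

≈ (37°S, 14°E)

From cos δ = sin φ₁ sin φ₂ + cos φ₁ cos φ₂ cos Δλ, the central angle is δ ≈ 0.497 rad (28.5°).
Interpolate at f = 0.61 with slerp weights a = sin((1−f)δ)/sin δ ≈ 0.404, b = sin(fδ)/sin δ ≈ 0.626.
p = a·p₁ + b·p₂ ≈ (0.779, 0.192, -0.596); φ = arcsin(p_z) ≈ -36.62°, λ = atan2(p_y, p_x) ≈ 13.80°.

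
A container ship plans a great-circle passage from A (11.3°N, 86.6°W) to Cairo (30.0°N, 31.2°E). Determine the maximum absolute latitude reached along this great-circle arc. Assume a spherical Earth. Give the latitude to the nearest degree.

The great circle lies in the plane with unit normal n̂ = (p₁ × p₂)/|p₁ × p₂|.
Here n̂_z ≈ +0.787; the vertex latitude is φ_max = arccos|n̂_z| ≈ 38.1°.
Check via Clairaut: cos φ_max = |cos φ₁| · sin C = cos(11.3°)·sin(53.4°) ≈ 0.787, again giving ≈ 38.1°.

≈ 38°N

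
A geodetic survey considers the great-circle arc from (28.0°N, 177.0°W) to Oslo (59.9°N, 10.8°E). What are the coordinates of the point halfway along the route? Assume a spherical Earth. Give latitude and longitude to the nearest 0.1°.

≈ (73.6°N, 173.0°E)

Convert each endpoint to a unit vector on the sphere (x = cos φ cos λ, y = cos φ sin λ, z = sin φ).
The central angle between the endpoints is δ = arccos(p₁·p₂) ≈ 1.603 rad (91.9°).
Interpolate at f = 1/2 with slerp weights a = sin((1−f)δ)/sin δ ≈ 0.719, b = sin(fδ)/sin δ ≈ 0.719.
p = a·p₁ + b·p₂ ≈ (-0.280, 0.034, 0.959); φ = arcsin(p_z) ≈ 73.63°, λ = atan2(p_y, p_x) ≈ 173.00°.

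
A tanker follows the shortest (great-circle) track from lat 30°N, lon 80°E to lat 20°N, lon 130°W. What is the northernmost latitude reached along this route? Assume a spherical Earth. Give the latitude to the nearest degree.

≈ 61°N

The great circle lies in the plane with unit normal n̂ = (p₁ × p₂)/|p₁ × p₂|.
Here n̂_z ≈ +0.481; the vertex latitude is φ_max = arccos|n̂_z| ≈ 61.2°.
Check via Clairaut: cos φ_max = |cos φ₁| · sin C = cos(30.0°)·sin(33.8°) ≈ 0.481, again giving ≈ 61.2°.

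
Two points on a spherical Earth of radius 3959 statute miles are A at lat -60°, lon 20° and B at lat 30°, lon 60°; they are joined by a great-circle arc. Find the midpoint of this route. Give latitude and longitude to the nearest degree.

≈ lat -16°, lon 46°

Write both endpoints as unit vectors p₁, p₂ with components (cos φ cos λ, cos φ sin λ, sin φ).
The central angle between the endpoints is δ = arccos(p₁·p₂) ≈ 1.672 rad (95.8°).
Interpolate at f = 1/2 with slerp weights a = sin((1−f)δ)/sin δ ≈ 0.746, b = sin(fδ)/sin δ ≈ 0.746.
p = a·p₁ + b·p₂ ≈ (0.673, 0.687, -0.273); φ = arcsin(p_z) ≈ -15.84°, λ = atan2(p_y, p_x) ≈ 45.57°.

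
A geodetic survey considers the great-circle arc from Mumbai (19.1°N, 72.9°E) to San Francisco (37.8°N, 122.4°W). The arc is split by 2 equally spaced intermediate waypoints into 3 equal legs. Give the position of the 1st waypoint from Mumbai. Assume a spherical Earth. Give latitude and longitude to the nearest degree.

≈ (58°N, 90°E)

Write both endpoints as unit vectors p₁, p₂ with components (cos φ cos λ, cos φ sin λ, sin φ).
The central angle between the endpoints is δ = arccos(p₁·p₂) ≈ 2.117 rad (121.3°).
Interpolate at f = 1/3 with slerp weights a = sin((1−f)δ)/sin δ ≈ 1.156, b = sin(fδ)/sin δ ≈ 0.759.
p = a·p₁ + b·p₂ ≈ (-0.000, 0.537, 0.843); φ = arcsin(p_z) ≈ 57.50°, λ = atan2(p_y, p_x) ≈ 90.03°.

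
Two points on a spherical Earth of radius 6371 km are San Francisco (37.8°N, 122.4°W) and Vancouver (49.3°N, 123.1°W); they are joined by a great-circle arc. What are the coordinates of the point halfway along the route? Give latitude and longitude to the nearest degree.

Convert each endpoint to a unit vector on the sphere (x = cos φ cos λ, y = cos φ sin λ, z = sin φ).
The central angle between the endpoints is δ = arccos(p₁·p₂) ≈ 0.201 rad (11.5°).
Interpolate at f = 1/2 with slerp weights a = sin((1−f)δ)/sin δ ≈ 0.503, b = sin(fδ)/sin δ ≈ 0.503.
p = a·p₁ + b·p₂ ≈ (-0.392, -0.610, 0.689); φ = arcsin(p_z) ≈ 43.55°, λ = atan2(p_y, p_x) ≈ -122.72°.

≈ (44°N, 123°W)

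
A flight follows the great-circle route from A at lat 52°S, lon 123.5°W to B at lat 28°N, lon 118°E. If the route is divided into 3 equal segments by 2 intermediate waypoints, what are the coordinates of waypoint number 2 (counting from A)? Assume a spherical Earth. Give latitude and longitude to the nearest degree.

Write both endpoints as unit vectors p₁, p₂ with components (cos φ cos λ, cos φ sin λ, sin φ).
The central angle between the endpoints is δ = arccos(p₁·p₂) ≈ 2.251 rad (129.0°).
Interpolate at f = 2/3 with slerp weights a = sin((1−f)δ)/sin δ ≈ 0.878, b = sin(fδ)/sin δ ≈ 1.284.
p = a·p₁ + b·p₂ ≈ (-0.830, 0.550, -0.089); φ = arcsin(p_z) ≈ -5.10°, λ = atan2(p_y, p_x) ≈ 146.47°.

≈ lat 5°S, lon 146°E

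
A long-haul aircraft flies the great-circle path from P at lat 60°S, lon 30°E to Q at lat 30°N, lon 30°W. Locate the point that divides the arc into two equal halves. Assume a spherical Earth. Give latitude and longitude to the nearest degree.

Write both endpoints as unit vectors p₁, p₂ with components (cos φ cos λ, cos φ sin λ, sin φ).
The central angle between the endpoints is δ = arccos(p₁·p₂) ≈ 1.789 rad (102.5°).
Interpolate at f = 1/2 with slerp weights a = sin((1−f)δ)/sin δ ≈ 0.799, b = sin(fδ)/sin δ ≈ 0.799.
p = a·p₁ + b·p₂ ≈ (0.945, -0.146, -0.292); φ = arcsin(p_z) ≈ -17.00°, λ = atan2(p_y, p_x) ≈ -8.79°.

≈ lat 17°S, lon 9°W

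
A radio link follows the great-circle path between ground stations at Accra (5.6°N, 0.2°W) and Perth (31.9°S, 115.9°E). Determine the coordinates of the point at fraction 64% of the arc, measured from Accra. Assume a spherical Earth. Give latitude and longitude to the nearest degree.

Write both endpoints as unit vectors p₁, p₂ with components (cos φ cos λ, cos φ sin λ, sin φ).
The central angle between the endpoints is δ = arccos(p₁·p₂) ≈ 2.008 rad (115.0°).
Interpolate at f = 0.64 with slerp weights a = sin((1−f)δ)/sin δ ≈ 0.730, b = sin(fδ)/sin δ ≈ 1.059.
p = a·p₁ + b·p₂ ≈ (0.334, 0.806, -0.488); φ = arcsin(p_z) ≈ -29.23°, λ = atan2(p_y, p_x) ≈ 67.50°.

≈ 29°S, 67°E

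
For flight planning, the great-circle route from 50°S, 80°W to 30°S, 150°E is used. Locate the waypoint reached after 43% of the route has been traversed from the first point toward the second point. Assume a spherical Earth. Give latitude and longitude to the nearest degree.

≈ 64°S, 150°W

Convert each endpoint to a unit vector on the sphere (x = cos φ cos λ, y = cos φ sin λ, z = sin φ).
The central angle between the endpoints is δ = arccos(p₁·p₂) ≈ 1.546 rad (88.6°).
Interpolate at f = 0.43 with slerp weights a = sin((1−f)δ)/sin δ ≈ 0.772, b = sin(fδ)/sin δ ≈ 0.617.
p = a·p₁ + b·p₂ ≈ (-0.377, -0.221, -0.900); φ = arcsin(p_z) ≈ -64.10°, λ = atan2(p_y, p_x) ≈ -149.56°.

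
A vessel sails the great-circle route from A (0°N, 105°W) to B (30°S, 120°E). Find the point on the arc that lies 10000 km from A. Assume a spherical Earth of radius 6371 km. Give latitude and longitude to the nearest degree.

≈ (39°S, 165°E)

Write both endpoints as unit vectors p₁, p₂ with components (cos φ cos λ, cos φ sin λ, sin φ).
The central angle between the endpoints is δ = arccos(p₁·p₂) ≈ 2.230 rad (127.8°). The total great-circle distance is δ·R ≈ 2.230 × 6371 ≈ 14206 km, so the target fraction is f = 10000/14206 ≈ 0.704.
Interpolate at f ≈ 0.704 with slerp weights a = sin((1−f)δ)/sin δ ≈ 0.776, b = sin(fδ)/sin δ ≈ 1.265.
p = a·p₁ + b·p₂ ≈ (-0.749, 0.199, -0.632); φ = arcsin(p_z) ≈ -39.23°, λ = atan2(p_y, p_x) ≈ 165.09°.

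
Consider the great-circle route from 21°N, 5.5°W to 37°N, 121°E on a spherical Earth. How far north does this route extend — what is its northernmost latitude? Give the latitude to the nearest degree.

The great circle lies in the plane with unit normal n̂ = (p₁ × p₂)/|p₁ × p₂|.
Here n̂_z ≈ +0.616; the vertex latitude is φ_max = arccos|n̂_z| ≈ 52.0°.
Check via Clairaut: cos φ_max = |cos φ₁| · sin C = cos(21.0°)·sin(41.2°) ≈ 0.616, again giving ≈ 52.0°.

≈ 52°N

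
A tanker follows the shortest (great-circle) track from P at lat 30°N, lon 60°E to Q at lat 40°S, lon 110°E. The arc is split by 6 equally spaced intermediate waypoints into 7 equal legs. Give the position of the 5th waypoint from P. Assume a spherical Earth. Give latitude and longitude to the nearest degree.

≈ lat 21°S, lon 93°E

The haversine formula gives a central angle δ ≈ 1.466 rad (84.0°) between the endpoints.
Interpolate at f = 5/7 with slerp weights a = sin((1−f)δ)/sin δ ≈ 0.409, b = sin(fδ)/sin δ ≈ 0.871.
p = a·p₁ + b·p₂ ≈ (-0.051, 0.933, -0.355); φ = arcsin(p_z) ≈ -20.81°, λ = atan2(p_y, p_x) ≈ 93.13°.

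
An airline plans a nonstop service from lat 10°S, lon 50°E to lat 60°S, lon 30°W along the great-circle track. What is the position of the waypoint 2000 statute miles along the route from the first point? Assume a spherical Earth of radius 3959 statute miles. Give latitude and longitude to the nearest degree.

≈ lat 34°S, lon 33°E

The haversine formula gives a central angle δ ≈ 1.333 rad (76.4°) between the endpoints. The total great-circle distance is δ·R ≈ 1.333 × 3959 ≈ 5276 mi, so the target fraction is f = 2000/5276 ≈ 0.379.
Interpolate at f ≈ 0.379 with slerp weights a = sin((1−f)δ)/sin δ ≈ 0.758, b = sin(fδ)/sin δ ≈ 0.498.
p = a·p₁ + b·p₂ ≈ (0.695, 0.447, -0.563); φ = arcsin(p_z) ≈ -34.25°, λ = atan2(p_y, p_x) ≈ 32.74°.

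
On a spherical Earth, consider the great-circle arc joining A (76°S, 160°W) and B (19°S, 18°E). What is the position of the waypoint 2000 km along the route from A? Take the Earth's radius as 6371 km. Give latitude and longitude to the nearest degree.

From cos δ = sin φ₁ sin φ₂ + cos φ₁ cos φ₂ cos Δλ, the central angle is δ ≈ 1.483 rad (85.0°). The total great-circle distance is δ·R ≈ 1.483 × 6371 ≈ 9451 km, so the target fraction is f = 2000/9451 ≈ 0.212.
Interpolate at f ≈ 0.212 with slerp weights a = sin((1−f)δ)/sin δ ≈ 0.924, b = sin(fδ)/sin δ ≈ 0.310.
p = a·p₁ + b·p₂ ≈ (0.069, 0.014, -0.998); φ = arcsin(p_z) ≈ -85.98°, λ = atan2(p_y, p_x) ≈ 11.61°.

≈ (86°S, 12°E)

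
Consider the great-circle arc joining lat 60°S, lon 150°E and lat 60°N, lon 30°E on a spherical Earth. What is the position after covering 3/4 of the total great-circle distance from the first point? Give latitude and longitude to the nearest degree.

≈ lat 33°N, lon 71°E

Write both endpoints as unit vectors p₁, p₂ with components (cos φ cos λ, cos φ sin λ, sin φ).
The central angle between the endpoints is δ = arccos(p₁·p₂) ≈ 2.636 rad (151.0°).
Interpolate at f = 3/4 with slerp weights a = sin((1−f)δ)/sin δ ≈ 1.265, b = sin(fδ)/sin δ ≈ 1.897.
p = a·p₁ + b·p₂ ≈ (0.274, 0.791, 0.548); φ = arcsin(p_z) ≈ 33.21°, λ = atan2(p_y, p_x) ≈ 70.89°.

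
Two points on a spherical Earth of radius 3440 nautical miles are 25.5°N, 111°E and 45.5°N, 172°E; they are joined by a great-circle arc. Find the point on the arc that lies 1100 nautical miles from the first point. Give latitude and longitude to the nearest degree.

≈ 36°N, 129°E

The haversine formula gives a central angle δ ≈ 0.910 rad (52.1°) between the endpoints. The total great-circle distance is δ·R ≈ 0.910 × 3440 ≈ 3130 nmi, so the target fraction is f = 1100/3130 ≈ 0.351.
Interpolate at f ≈ 0.351 with slerp weights a = sin((1−f)δ)/sin δ ≈ 0.705, b = sin(fδ)/sin δ ≈ 0.398.
p = a·p₁ + b·p₂ ≈ (-0.504, 0.633, 0.587); φ = arcsin(p_z) ≈ 35.98°, λ = atan2(p_y, p_x) ≈ 128.56°.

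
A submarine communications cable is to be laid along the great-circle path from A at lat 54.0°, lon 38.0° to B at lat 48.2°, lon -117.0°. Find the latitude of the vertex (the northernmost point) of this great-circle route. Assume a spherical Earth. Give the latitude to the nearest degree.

The great circle lies in the plane with unit normal n̂ = (p₁ × p₂)/|p₁ × p₂|.
Here n̂_z ≈ -0.171; the vertex latitude is φ_max = arccos|n̂_z| ≈ 80.2°.
Check via Clairaut: cos φ_max = |cos φ₁| · sin C = cos(54.0°)·sin(16.9°) ≈ 0.171, again giving ≈ 80.2°.

≈ 80°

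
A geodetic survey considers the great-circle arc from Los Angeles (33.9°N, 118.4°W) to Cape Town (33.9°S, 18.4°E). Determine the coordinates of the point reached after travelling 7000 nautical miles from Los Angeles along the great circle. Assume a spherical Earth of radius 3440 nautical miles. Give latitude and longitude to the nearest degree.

Convert each endpoint to a unit vector on the sphere (x = cos φ cos λ, y = cos φ sin λ, z = sin φ).
The central angle between the endpoints is δ = arccos(p₁·p₂) ≈ 2.521 rad (144.4°). The total great-circle distance is δ·R ≈ 2.521 × 3440 ≈ 8671 nmi, so the target fraction is f = 7000/8671 ≈ 0.807.
Interpolate at f ≈ 0.807 with slerp weights a = sin((1−f)δ)/sin δ ≈ 0.802, b = sin(fδ)/sin δ ≈ 1.537.
p = a·p₁ + b·p₂ ≈ (0.894, -0.183, -0.410); φ = arcsin(p_z) ≈ -24.19°, λ = atan2(p_y, p_x) ≈ -11.58°.

≈ 24°S, 12°W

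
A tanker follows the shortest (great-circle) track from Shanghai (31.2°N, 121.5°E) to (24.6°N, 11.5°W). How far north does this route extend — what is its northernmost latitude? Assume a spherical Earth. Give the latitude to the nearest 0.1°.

≈ 53.2°N

The great circle lies in the plane with unit normal n̂ = (p₁ × p₂)/|p₁ × p₂|.
Here n̂_z ≈ -0.599; the vertex latitude is φ_max = arccos|n̂_z| ≈ 53.2°.
Check via Clairaut: cos φ_max = |cos φ₁| · sin C = cos(31.2°)·sin(44.5°) ≈ 0.599, again giving ≈ 53.2°.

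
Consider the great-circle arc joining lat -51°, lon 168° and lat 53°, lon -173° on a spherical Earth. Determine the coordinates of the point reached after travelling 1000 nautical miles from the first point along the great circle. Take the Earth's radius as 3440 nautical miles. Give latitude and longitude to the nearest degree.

≈ lat -35°, lon 172°

From cos δ = sin φ₁ sin φ₂ + cos φ₁ cos φ₂ cos Δλ, the central angle is δ ≈ 1.836 rad (105.2°). The total great-circle distance is δ·R ≈ 1.836 × 3440 ≈ 6317 nmi, so the target fraction is f = 1000/6317 ≈ 0.158.
Interpolate at f ≈ 0.158 with slerp weights a = sin((1−f)δ)/sin δ ≈ 1.036, b = sin(fδ)/sin δ ≈ 0.297.
p = a·p₁ + b·p₂ ≈ (-0.815, 0.114, -0.568); φ = arcsin(p_z) ≈ -34.61°, λ = atan2(p_y, p_x) ≈ 172.05°.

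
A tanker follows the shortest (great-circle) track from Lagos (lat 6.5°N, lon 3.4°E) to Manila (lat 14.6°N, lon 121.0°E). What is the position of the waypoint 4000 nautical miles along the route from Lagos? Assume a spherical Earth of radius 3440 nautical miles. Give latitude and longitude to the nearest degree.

≈ lat 20°N, lon 71°E

Write both endpoints as unit vectors p₁, p₂ with components (cos φ cos λ, cos φ sin λ, sin φ).
The central angle between the endpoints is δ = arccos(p₁·p₂) ≈ 2.001 rad (114.6°). The total great-circle distance is δ·R ≈ 2.001 × 3440 ≈ 6883 nmi, so the target fraction is f = 4000/6883 ≈ 0.581.
Interpolate at f ≈ 0.581 with slerp weights a = sin((1−f)δ)/sin δ ≈ 0.818, b = sin(fδ)/sin δ ≈ 1.010.
p = a·p₁ + b·p₂ ≈ (0.308, 0.886, 0.347); φ = arcsin(p_z) ≈ 20.31°, λ = atan2(p_y, p_x) ≈ 70.84°.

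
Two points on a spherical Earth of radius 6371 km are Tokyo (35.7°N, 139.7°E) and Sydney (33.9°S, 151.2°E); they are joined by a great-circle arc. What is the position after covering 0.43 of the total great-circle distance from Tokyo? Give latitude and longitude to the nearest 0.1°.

≈ 5.8°N, 144.8°E

The haversine formula gives a central angle δ ≈ 1.229 rad (70.4°) between the endpoints.
Interpolate at f = 0.43 with slerp weights a = sin((1−f)δ)/sin δ ≈ 0.684, b = sin(fδ)/sin δ ≈ 0.535.
p = a·p₁ + b·p₂ ≈ (-0.813, 0.573, 0.101); φ = arcsin(p_z) ≈ 5.78°, λ = atan2(p_y, p_x) ≈ 144.81°.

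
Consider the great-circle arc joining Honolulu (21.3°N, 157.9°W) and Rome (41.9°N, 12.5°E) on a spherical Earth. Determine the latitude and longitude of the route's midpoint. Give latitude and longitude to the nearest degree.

Convert each endpoint to a unit vector on the sphere (x = cos φ cos λ, y = cos φ sin λ, z = sin φ).
The central angle between the endpoints is δ = arccos(p₁·p₂) ≈ 2.028 rad (116.2°).
Interpolate at f = 1/2 with slerp weights a = sin((1−f)δ)/sin δ ≈ 0.946, b = sin(fδ)/sin δ ≈ 0.946.
p = a·p₁ + b·p₂ ≈ (-0.129, -0.179, 0.975); φ = arcsin(p_z) ≈ 77.24°, λ = atan2(p_y, p_x) ≈ -125.79°.

≈ 77°N, 126°W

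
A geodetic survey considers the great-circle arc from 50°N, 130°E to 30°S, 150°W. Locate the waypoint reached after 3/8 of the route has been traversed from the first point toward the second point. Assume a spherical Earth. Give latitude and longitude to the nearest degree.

Write both endpoints as unit vectors p₁, p₂ with components (cos φ cos λ, cos φ sin λ, sin φ).
The central angle between the endpoints is δ = arccos(p₁·p₂) ≈ 1.861 rad (106.6°).
Interpolate at f = 3/8 with slerp weights a = sin((1−f)δ)/sin δ ≈ 0.958, b = sin(fδ)/sin δ ≈ 0.671.
p = a·p₁ + b·p₂ ≈ (-0.899, 0.181, 0.399); φ = arcsin(p_z) ≈ 23.50°, λ = atan2(p_y, p_x) ≈ 168.59°.

≈ 23°N, 169°E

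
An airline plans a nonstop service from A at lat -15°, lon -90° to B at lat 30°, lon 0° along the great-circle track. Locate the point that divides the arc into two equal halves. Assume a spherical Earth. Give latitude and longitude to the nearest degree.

≈ lat 11°, lon -48°

Write both endpoints as unit vectors p₁, p₂ with components (cos φ cos λ, cos φ sin λ, sin φ).
The central angle between the endpoints is δ = arccos(p₁·p₂) ≈ 1.701 rad (97.4°).
Interpolate at f = 1/2 with slerp weights a = sin((1−f)δ)/sin δ ≈ 0.758, b = sin(fδ)/sin δ ≈ 0.758.
p = a·p₁ + b·p₂ ≈ (0.656, -0.732, 0.183); φ = arcsin(p_z) ≈ 10.53°, λ = atan2(p_y, p_x) ≈ -48.12°.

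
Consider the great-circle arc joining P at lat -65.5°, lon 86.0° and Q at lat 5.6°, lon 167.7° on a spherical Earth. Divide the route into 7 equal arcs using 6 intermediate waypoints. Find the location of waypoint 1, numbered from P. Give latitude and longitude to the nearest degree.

The haversine formula gives a central angle δ ≈ 1.600 rad (91.7°) between the endpoints.
Interpolate at f = 1/7 with slerp weights a = sin((1−f)δ)/sin δ ≈ 0.981, b = sin(fδ)/sin δ ≈ 0.227.
p = a·p₁ + b·p₂ ≈ (-0.192, 0.454, -0.870); φ = arcsin(p_z) ≈ -60.48°, λ = atan2(p_y, p_x) ≈ 112.94°.

≈ lat -60°, lon 113°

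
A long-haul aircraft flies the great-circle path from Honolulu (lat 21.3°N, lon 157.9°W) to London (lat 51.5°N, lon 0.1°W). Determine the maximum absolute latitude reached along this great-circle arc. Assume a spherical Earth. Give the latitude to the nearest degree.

The great circle lies in the plane with unit normal n̂ = (p₁ × p₂)/|p₁ × p₂|.
Here n̂_z ≈ +0.226; the vertex latitude is φ_max = arccos|n̂_z| ≈ 76.9°.
Check via Clairaut: cos φ_max = |cos φ₁| · sin C = cos(21.3°)·sin(14.1°) ≈ 0.226, again giving ≈ 76.9°.

≈ 77°N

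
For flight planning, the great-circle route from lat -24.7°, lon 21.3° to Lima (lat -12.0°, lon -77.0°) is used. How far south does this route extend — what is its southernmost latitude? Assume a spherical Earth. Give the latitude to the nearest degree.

≈ -28°

The great circle lies in the plane with unit normal n̂ = (p₁ × p₂)/|p₁ × p₂|.
Here n̂_z ≈ -0.880; the vertex latitude is φ_max = arccos|n̂_z| ≈ 28.3°.
Check via Clairaut: cos φ_max = |cos φ₁| · sin C = cos(24.7°)·sin(104.4°) ≈ 0.880, again giving ≈ 28.3°.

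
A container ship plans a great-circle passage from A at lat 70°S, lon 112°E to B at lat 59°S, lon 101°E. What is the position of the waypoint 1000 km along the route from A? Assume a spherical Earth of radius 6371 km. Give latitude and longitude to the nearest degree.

Write both endpoints as unit vectors p₁, p₂ with components (cos φ cos λ, cos φ sin λ, sin φ).
The central angle between the endpoints is δ = arccos(p₁·p₂) ≈ 0.208 rad (11.9°). The total great-circle distance is δ·R ≈ 0.208 × 6371 ≈ 1327 km, so the target fraction is f = 1000/1327 ≈ 0.754.
Interpolate at f ≈ 0.754 with slerp weights a = sin((1−f)δ)/sin δ ≈ 0.248, b = sin(fδ)/sin δ ≈ 0.756.
p = a·p₁ + b·p₂ ≈ (-0.106, 0.461, -0.881); φ = arcsin(p_z) ≈ -61.78°, λ = atan2(p_y, p_x) ≈ 102.96°.

≈ lat 62°S, lon 103°E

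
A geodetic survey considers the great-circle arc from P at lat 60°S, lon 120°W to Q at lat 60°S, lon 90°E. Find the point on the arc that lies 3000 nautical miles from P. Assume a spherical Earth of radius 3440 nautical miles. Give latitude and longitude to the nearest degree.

Write both endpoints as unit vectors p₁, p₂ with components (cos φ cos λ, cos φ sin λ, sin φ).
The central angle between the endpoints is δ = arccos(p₁·p₂) ≈ 1.008 rad (57.8°). The total great-circle distance is δ·R ≈ 1.008 × 3440 ≈ 3468 nmi, so the target fraction is f = 3000/3468 ≈ 0.865.
Interpolate at f ≈ 0.865 with slerp weights a = sin((1−f)δ)/sin δ ≈ 0.160, b = sin(fδ)/sin δ ≈ 0.905.
p = a·p₁ + b·p₂ ≈ (-0.040, 0.383, -0.923); φ = arcsin(p_z) ≈ -67.34°, λ = atan2(p_y, p_x) ≈ 95.97°.

≈ lat 67°S, lon 96°E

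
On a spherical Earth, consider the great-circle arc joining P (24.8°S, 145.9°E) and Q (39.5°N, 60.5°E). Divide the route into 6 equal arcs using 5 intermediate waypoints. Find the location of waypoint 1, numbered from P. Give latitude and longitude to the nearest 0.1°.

≈ (13.7°S, 132.2°E)

Convert each endpoint to a unit vector on the sphere (x = cos φ cos λ, y = cos φ sin λ, z = sin φ).
The central angle between the endpoints is δ = arccos(p₁·p₂) ≈ 1.783 rad (102.2°).
Interpolate at f = 1/6 with slerp weights a = sin((1−f)δ)/sin δ ≈ 1.019, b = sin(fδ)/sin δ ≈ 0.300.
p = a·p₁ + b·p₂ ≈ (-0.652, 0.720, -0.237); φ = arcsin(p_z) ≈ -13.71°, λ = atan2(p_y, p_x) ≈ 132.18°.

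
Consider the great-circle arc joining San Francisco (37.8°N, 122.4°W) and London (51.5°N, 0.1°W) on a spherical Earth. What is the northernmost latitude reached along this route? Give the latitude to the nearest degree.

≈ 65°N

The great circle lies in the plane with unit normal n̂ = (p₁ × p₂)/|p₁ × p₂|.
Here n̂_z ≈ +0.426; the vertex latitude is φ_max = arccos|n̂_z| ≈ 64.8°.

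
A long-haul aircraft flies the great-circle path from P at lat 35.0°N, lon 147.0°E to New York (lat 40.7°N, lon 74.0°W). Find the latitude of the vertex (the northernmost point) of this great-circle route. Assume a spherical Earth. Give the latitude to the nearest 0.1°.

The great circle lies in the plane with unit normal n̂ = (p₁ × p₂)/|p₁ × p₂|.
Here n̂_z ≈ +0.409; the vertex latitude is φ_max = arccos|n̂_z| ≈ 65.8°.

≈ 65.8°N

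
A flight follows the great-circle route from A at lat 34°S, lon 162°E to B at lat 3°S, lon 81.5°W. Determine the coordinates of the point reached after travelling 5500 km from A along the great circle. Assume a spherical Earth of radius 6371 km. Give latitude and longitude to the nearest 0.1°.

≈ lat 34.0°S, lon 137.4°W

Write both endpoints as unit vectors p₁, p₂ with components (cos φ cos λ, cos φ sin λ, sin φ).
The central angle between the endpoints is δ = arccos(p₁·p₂) ≈ 1.918 rad (109.9°). The total great-circle distance is δ·R ≈ 1.918 × 6371 ≈ 12219 km, so the target fraction is f = 5500/12219 ≈ 0.450.
Interpolate at f ≈ 0.450 with slerp weights a = sin((1−f)δ)/sin δ ≈ 0.925, b = sin(fδ)/sin δ ≈ 0.808.
p = a·p₁ + b·p₂ ≈ (-0.610, -0.561, -0.559); φ = arcsin(p_z) ≈ -34.02°, λ = atan2(p_y, p_x) ≈ -137.38°.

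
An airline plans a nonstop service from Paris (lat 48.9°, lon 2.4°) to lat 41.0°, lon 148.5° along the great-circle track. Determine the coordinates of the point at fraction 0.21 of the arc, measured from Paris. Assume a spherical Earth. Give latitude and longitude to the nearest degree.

Convert each endpoint to a unit vector on the sphere (x = cos φ cos λ, y = cos φ sin λ, z = sin φ).
The central angle between the endpoints is δ = arccos(p₁·p₂) ≈ 1.488 rad (85.3°).
Interpolate at f = 0.21 with slerp weights a = sin((1−f)δ)/sin δ ≈ 0.926, b = sin(fδ)/sin δ ≈ 0.308.
p = a·p₁ + b·p₂ ≈ (0.410, 0.147, 0.900); φ = arcsin(p_z) ≈ 64.19°, λ = atan2(p_y, p_x) ≈ 19.75°.

≈ lat 64°, lon 20°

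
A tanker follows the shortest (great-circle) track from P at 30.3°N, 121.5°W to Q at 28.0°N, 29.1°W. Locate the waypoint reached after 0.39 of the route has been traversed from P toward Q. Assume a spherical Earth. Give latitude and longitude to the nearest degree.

≈ 39°N, 86°W

Convert each endpoint to a unit vector on the sphere (x = cos φ cos λ, y = cos φ sin λ, z = sin φ).
The central angle between the endpoints is δ = arccos(p₁·p₂) ≈ 1.364 rad (78.2°).
Interpolate at f = 0.39 with slerp weights a = sin((1−f)δ)/sin δ ≈ 0.756, b = sin(fδ)/sin δ ≈ 0.518.
p = a·p₁ + b·p₂ ≈ (0.059, -0.779, 0.625); φ = arcsin(p_z) ≈ 38.65°, λ = atan2(p_y, p_x) ≈ -85.66°.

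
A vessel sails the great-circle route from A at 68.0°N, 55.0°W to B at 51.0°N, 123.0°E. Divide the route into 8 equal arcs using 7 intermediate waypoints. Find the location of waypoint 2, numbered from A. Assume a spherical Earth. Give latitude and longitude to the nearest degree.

Convert each endpoint to a unit vector on the sphere (x = cos φ cos λ, y = cos φ sin λ, z = sin φ).
The central angle between the endpoints is δ = arccos(p₁·p₂) ≈ 1.064 rad (61.0°).
Interpolate at f = 2/8 with slerp weights a = sin((1−f)δ)/sin δ ≈ 0.819, b = sin(fδ)/sin δ ≈ 0.301.
p = a·p₁ + b·p₂ ≈ (0.073, -0.093, 0.993); φ = arcsin(p_z) ≈ 83.23°, λ = atan2(p_y, p_x) ≈ -51.79°.

≈ 83°N, 52°W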